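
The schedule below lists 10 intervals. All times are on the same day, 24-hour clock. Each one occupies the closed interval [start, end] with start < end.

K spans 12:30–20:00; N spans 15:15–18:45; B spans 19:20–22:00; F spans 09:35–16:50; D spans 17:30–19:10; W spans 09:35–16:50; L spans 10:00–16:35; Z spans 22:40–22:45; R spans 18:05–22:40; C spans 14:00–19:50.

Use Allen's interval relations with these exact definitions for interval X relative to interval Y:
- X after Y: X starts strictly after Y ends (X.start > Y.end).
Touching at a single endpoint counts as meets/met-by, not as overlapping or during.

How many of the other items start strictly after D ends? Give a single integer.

Target D = [17:30, 19:10].
B [19:20, 22:00] → after → counts.
C [14:00, 19:50] → contains → no.
F [09:35, 16:50] → before → no.
K [12:30, 20:00] → contains → no.
L [10:00, 16:35] → before → no.
N [15:15, 18:45] → overlaps → no.
R [18:05, 22:40] → overlapped-by → no.
W [09:35, 16:50] → before → no.
Z [22:40, 22:45] → after → counts.
Total: 2.

2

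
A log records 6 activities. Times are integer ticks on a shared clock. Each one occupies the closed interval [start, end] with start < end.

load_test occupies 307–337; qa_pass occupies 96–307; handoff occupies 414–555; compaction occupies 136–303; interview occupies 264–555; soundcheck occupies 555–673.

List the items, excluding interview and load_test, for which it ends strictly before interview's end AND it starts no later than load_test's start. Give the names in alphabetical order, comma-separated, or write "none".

Conditions: its end is strictly before interview's end (X.end < 555) AND its start is no later than load_test's start (X.start <= 307).
compaction: end 303 < 555? ✓; start 136 <= 307? ✓ → yes.
handoff: end 555 < 555? ✗; start 414 <= 307? ✗ → no.
qa_pass: end 307 < 555? ✓; start 96 <= 307? ✓ → yes.
soundcheck: end 673 < 555? ✗; start 555 <= 307? ✗ → no.
Result: compaction, qa_pass.

compaction, qa_pass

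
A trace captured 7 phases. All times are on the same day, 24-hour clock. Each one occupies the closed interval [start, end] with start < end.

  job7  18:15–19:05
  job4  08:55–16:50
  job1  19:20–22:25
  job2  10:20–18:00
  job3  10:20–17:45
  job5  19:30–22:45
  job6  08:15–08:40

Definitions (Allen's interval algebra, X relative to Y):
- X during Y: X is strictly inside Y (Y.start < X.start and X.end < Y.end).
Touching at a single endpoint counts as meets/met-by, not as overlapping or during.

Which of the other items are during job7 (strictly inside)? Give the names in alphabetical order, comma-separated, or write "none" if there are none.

Target job7 = [18:15, 19:05].
job1 [19:20, 22:25] → after → no.
job2 [10:20, 18:00] → before → no.
job3 [10:20, 17:45] → before → no.
job4 [08:55, 16:50] → before → no.
job5 [19:30, 22:45] → after → no.
job6 [08:15, 08:40] → before → no.
Result: none.

none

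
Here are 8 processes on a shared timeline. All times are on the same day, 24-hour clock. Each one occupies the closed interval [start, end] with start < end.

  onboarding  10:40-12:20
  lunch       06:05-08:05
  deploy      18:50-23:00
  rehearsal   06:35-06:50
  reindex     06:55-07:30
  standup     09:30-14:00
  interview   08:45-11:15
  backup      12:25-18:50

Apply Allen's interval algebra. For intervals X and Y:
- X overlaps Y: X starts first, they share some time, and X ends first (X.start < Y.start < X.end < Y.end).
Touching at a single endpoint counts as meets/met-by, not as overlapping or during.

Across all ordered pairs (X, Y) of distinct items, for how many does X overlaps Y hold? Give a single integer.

Checking all 56 ordered pairs for relation 'overlaps'; matching pairs in alphabetical order:
(interview, onboarding): interview overlaps onboarding ✓
(interview, standup): interview overlaps standup ✓
(standup, backup): standup overlaps backup ✓
Count: 3.

3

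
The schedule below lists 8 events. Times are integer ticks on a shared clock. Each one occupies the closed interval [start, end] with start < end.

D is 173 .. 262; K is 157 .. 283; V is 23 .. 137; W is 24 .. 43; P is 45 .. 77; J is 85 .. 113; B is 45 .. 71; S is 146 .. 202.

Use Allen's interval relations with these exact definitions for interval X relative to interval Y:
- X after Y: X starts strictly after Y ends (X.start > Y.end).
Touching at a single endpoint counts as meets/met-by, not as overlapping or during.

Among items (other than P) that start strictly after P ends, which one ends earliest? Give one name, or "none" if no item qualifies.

Target P = [45, 77].
B [45, 71] → starts → excluded.
D [173, 262] → after → candidate.
J [85, 113] → after → candidate.
K [157, 283] → after → candidate.
S [146, 202] → after → candidate.
V [23, 137] → contains → excluded.
W [24, 43] → before → excluded.
Among candidates, earliest end is 113 → J.

J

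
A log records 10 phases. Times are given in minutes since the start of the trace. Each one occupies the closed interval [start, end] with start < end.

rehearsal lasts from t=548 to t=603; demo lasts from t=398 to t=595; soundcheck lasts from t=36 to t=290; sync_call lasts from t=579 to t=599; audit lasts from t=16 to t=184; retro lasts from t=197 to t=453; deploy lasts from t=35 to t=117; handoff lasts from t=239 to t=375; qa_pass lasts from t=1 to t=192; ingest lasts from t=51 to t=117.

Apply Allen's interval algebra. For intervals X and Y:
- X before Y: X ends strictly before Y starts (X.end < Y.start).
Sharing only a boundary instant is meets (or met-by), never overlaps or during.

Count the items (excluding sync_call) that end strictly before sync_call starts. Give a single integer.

Target sync_call = [t=579, t=599].
audit [t=16, t=184] → before → counts.
demo [t=398, t=595] → overlaps → no.
deploy [t=35, t=117] → before → counts.
handoff [t=239, t=375] → before → counts.
ingest [t=51, t=117] → before → counts.
qa_pass [t=1, t=192] → before → counts.
rehearsal [t=548, t=603] → contains → no.
retro [t=197, t=453] → before → counts.
soundcheck [t=36, t=290] → before → counts.
Total: 7.

7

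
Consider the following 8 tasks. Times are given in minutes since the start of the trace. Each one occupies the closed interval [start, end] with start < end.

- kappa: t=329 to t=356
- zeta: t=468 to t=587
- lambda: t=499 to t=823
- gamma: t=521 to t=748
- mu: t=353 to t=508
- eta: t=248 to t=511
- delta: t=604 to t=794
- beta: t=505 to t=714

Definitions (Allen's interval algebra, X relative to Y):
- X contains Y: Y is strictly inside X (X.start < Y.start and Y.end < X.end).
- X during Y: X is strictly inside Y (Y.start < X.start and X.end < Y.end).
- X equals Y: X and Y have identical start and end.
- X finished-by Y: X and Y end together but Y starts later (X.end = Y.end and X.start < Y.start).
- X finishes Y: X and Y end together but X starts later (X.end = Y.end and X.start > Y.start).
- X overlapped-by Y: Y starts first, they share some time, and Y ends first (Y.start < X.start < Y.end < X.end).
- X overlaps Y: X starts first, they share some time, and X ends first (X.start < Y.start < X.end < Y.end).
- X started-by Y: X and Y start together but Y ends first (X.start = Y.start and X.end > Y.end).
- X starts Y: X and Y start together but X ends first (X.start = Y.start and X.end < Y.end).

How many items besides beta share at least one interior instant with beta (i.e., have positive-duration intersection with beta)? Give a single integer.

Target beta = [t=505, t=714].
delta [t=604, t=794] → overlapped-by → counts.
eta [t=248, t=511] → overlaps → counts.
gamma [t=521, t=748] → overlapped-by → counts.
kappa [t=329, t=356] → before → no.
lambda [t=499, t=823] → contains → counts.
mu [t=353, t=508] → overlaps → counts.
zeta [t=468, t=587] → overlaps → counts.
Total: 6.

6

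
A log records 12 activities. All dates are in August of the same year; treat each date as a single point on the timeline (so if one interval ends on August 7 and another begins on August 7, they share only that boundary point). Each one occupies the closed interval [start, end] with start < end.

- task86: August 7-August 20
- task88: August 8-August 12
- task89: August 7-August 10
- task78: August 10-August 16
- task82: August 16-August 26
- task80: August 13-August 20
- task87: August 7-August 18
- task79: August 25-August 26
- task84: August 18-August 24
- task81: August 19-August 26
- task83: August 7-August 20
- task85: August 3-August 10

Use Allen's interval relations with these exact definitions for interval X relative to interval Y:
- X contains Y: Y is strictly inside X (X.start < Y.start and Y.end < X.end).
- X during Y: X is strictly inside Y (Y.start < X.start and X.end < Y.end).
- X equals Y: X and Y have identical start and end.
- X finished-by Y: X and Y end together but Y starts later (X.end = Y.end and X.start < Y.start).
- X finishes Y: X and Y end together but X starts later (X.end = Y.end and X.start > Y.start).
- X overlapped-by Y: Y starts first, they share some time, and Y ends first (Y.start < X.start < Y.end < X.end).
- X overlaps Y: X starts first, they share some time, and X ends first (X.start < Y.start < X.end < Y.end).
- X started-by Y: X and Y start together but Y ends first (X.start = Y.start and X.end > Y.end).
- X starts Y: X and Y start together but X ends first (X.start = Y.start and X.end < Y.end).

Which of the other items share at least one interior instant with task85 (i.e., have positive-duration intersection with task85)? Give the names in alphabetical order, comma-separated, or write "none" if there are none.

task83, task86, task87, task88, task89

Target task85 = [August 3, August 10].
task78 [August 10, August 16] → met-by → no.
task79 [August 25, August 26] → after → no.
task80 [August 13, August 20] → after → no.
task81 [August 19, August 26] → after → no.
task82 [August 16, August 26] → after → no.
task83 [August 7, August 20] → overlapped-by → yes.
task84 [August 18, August 24] → after → no.
task86 [August 7, August 20] → overlapped-by → yes.
task87 [August 7, August 18] → overlapped-by → yes.
task88 [August 8, August 12] → overlapped-by → yes.
task89 [August 7, August 10] → finishes → yes.
Result: task83, task86, task87, task88, task89.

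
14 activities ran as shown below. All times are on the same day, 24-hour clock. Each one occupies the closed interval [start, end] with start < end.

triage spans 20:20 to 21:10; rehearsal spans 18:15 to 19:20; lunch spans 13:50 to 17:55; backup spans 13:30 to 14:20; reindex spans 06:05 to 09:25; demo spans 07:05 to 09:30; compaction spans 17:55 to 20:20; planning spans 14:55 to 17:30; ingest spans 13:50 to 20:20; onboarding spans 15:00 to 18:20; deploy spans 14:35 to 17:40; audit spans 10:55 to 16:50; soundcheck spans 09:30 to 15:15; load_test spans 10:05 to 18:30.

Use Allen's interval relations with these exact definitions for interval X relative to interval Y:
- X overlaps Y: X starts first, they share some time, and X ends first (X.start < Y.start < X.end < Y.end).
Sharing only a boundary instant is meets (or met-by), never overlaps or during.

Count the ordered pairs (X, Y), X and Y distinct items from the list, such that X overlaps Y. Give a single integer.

23

Checking all 182 ordered pairs for relation 'overlaps'; matching pairs in alphabetical order:
(audit, deploy): audit overlaps deploy ✓
(audit, ingest): audit overlaps ingest ✓
(audit, lunch): audit overlaps lunch ✓
(audit, onboarding): audit overlaps onboarding ✓
(audit, planning): audit overlaps planning ✓
(backup, ingest): backup overlaps ingest ✓
(backup, lunch): backup overlaps lunch ✓
(deploy, onboarding): deploy overlaps onboarding ✓
(load_test, compaction): load_test overlaps compaction ✓
(load_test, ingest): load_test overlaps ingest ✓
(load_test, rehearsal): load_test overlaps rehearsal ✓
(lunch, onboarding): lunch overlaps onboarding ✓
(onboarding, compaction): onboarding overlaps compaction ✓
(onboarding, rehearsal): onboarding overlaps rehearsal ✓
(planning, onboarding): planning overlaps onboarding ✓
(reindex, demo): reindex overlaps demo ✓
(soundcheck, audit): soundcheck overlaps audit ✓
(soundcheck, deploy): soundcheck overlaps deploy ✓
(soundcheck, ingest): soundcheck overlaps ingest ✓
(soundcheck, load_test): soundcheck overlaps load_test ✓
(soundcheck, lunch): soundcheck overlaps lunch ✓
(soundcheck, onboarding): soundcheck overlaps onboarding ✓
(soundcheck, planning): soundcheck overlaps planning ✓
Count: 23.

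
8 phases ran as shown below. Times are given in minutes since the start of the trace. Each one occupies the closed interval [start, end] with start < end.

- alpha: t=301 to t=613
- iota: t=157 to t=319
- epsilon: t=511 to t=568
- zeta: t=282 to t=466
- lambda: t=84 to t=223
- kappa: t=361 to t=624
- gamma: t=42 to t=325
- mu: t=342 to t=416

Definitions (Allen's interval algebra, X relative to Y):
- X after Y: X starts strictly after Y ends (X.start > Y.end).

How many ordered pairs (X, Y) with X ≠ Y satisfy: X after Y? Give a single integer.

13

Checking all 56 ordered pairs for relation 'after'; matching pairs in alphabetical order:
(alpha, lambda): alpha after lambda ✓
(epsilon, gamma): epsilon after gamma ✓
(epsilon, iota): epsilon after iota ✓
(epsilon, lambda): epsilon after lambda ✓
(epsilon, mu): epsilon after mu ✓
(epsilon, zeta): epsilon after zeta ✓
(kappa, gamma): kappa after gamma ✓
(kappa, iota): kappa after iota ✓
(kappa, lambda): kappa after lambda ✓
(mu, gamma): mu after gamma ✓
(mu, iota): mu after iota ✓
(mu, lambda): mu after lambda ✓
(zeta, lambda): zeta after lambda ✓
Count: 13.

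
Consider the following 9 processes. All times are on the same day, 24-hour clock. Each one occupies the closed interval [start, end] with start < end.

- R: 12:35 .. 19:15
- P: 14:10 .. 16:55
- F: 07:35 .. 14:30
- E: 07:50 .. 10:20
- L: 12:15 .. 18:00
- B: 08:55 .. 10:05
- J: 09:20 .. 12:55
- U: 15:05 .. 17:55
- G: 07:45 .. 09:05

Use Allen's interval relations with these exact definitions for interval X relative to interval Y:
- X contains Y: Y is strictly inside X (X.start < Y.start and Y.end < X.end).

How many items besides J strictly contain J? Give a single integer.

1

Target J = [09:20, 12:55].
B [08:55, 10:05] → overlaps → no.
E [07:50, 10:20] → overlaps → no.
F [07:35, 14:30] → contains → counts.
G [07:45, 09:05] → before → no.
L [12:15, 18:00] → overlapped-by → no.
P [14:10, 16:55] → after → no.
R [12:35, 19:15] → overlapped-by → no.
U [15:05, 17:55] → after → no.
Total: 1.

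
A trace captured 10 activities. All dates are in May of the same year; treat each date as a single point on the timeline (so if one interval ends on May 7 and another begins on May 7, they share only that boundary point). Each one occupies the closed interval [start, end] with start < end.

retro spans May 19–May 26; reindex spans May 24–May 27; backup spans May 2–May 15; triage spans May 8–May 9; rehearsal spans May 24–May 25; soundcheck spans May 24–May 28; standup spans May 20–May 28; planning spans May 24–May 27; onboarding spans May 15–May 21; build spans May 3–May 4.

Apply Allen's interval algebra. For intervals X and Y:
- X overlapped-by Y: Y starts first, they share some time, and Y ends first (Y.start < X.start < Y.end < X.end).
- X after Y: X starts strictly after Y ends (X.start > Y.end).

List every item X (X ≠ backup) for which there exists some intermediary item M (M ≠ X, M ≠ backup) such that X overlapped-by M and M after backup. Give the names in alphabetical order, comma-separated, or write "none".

Target backup = [May 2, May 15].
Intermediaries M with M after backup: planning, rehearsal, reindex, retro, soundcheck, standup.
Via planning — items with X overlapped-by planning: none.
Via rehearsal — items with X overlapped-by rehearsal: none.
Via reindex — items with X overlapped-by reindex: none.
Via retro — items with X overlapped-by retro: planning, reindex, soundcheck, standup.
Via soundcheck — items with X overlapped-by soundcheck: none.
Via standup — items with X overlapped-by standup: none.
Union: planning, reindex, soundcheck, standup.

planning, reindex, soundcheck, standup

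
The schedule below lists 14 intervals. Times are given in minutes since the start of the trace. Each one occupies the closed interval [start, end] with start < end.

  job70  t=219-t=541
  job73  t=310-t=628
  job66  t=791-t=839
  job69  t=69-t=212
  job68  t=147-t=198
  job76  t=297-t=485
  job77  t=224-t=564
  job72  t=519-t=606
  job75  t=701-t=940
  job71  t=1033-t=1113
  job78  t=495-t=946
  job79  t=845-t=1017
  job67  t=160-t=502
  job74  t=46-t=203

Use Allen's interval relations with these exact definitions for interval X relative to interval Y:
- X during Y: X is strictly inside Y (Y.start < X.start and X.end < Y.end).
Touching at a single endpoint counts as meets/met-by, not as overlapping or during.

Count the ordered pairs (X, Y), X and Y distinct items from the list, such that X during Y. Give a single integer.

10

Checking all 182 ordered pairs for relation 'during'; matching pairs in alphabetical order:
(job66, job75): job66 during job75 ✓
(job66, job78): job66 during job78 ✓
(job68, job69): job68 during job69 ✓
(job68, job74): job68 during job74 ✓
(job72, job73): job72 during job73 ✓
(job72, job78): job72 during job78 ✓
(job75, job78): job75 during job78 ✓
(job76, job67): job76 during job67 ✓
(job76, job70): job76 during job70 ✓
(job76, job77): job76 during job77 ✓
Count: 10.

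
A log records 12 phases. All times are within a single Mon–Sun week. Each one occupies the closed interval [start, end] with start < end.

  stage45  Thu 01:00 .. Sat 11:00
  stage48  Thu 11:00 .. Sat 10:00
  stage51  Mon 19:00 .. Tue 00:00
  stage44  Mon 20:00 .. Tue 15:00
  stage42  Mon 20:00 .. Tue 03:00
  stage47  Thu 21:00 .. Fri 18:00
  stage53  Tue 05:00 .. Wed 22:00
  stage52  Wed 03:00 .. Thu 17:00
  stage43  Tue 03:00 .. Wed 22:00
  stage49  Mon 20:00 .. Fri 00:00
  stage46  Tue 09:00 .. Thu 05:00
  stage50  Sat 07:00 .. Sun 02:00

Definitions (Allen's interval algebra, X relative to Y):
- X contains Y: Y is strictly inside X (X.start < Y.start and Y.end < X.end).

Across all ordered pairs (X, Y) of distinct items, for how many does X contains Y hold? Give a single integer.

7

Checking all 132 ordered pairs for relation 'contains'; matching pairs in alphabetical order:
(stage45, stage47): stage45 contains stage47 ✓
(stage45, stage48): stage45 contains stage48 ✓
(stage48, stage47): stage48 contains stage47 ✓
(stage49, stage43): stage49 contains stage43 ✓
(stage49, stage46): stage49 contains stage46 ✓
(stage49, stage52): stage49 contains stage52 ✓
(stage49, stage53): stage49 contains stage53 ✓
Count: 7.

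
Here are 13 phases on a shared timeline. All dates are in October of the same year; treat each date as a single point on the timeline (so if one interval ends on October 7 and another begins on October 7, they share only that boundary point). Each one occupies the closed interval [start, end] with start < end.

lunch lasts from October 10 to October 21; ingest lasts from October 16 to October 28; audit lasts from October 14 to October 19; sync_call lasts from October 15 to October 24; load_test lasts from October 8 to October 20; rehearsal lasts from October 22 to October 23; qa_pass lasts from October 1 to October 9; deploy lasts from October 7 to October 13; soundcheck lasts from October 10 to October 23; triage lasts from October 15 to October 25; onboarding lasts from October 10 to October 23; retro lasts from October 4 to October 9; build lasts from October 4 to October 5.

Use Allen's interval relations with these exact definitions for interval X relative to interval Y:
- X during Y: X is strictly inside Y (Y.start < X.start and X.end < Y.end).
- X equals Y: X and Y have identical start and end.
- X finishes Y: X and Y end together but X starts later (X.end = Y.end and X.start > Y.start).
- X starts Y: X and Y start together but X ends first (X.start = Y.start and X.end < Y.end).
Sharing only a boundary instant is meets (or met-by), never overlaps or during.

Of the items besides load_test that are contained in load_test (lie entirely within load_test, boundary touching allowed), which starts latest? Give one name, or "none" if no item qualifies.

Target load_test = [October 8, October 20].
audit [October 14, October 19] → during → candidate.
build [October 4, October 5] → before → excluded.
deploy [October 7, October 13] → overlaps → excluded.
ingest [October 16, October 28] → overlapped-by → excluded.
lunch [October 10, October 21] → overlapped-by → excluded.
onboarding [October 10, October 23] → overlapped-by → excluded.
qa_pass [October 1, October 9] → overlaps → excluded.
rehearsal [October 22, October 23] → after → excluded.
retro [October 4, October 9] → overlaps → excluded.
soundcheck [October 10, October 23] → overlapped-by → excluded.
sync_call [October 15, October 24] → overlapped-by → excluded.
triage [October 15, October 25] → overlapped-by → excluded.
Among candidates, latest start is October 14 → audit.

audit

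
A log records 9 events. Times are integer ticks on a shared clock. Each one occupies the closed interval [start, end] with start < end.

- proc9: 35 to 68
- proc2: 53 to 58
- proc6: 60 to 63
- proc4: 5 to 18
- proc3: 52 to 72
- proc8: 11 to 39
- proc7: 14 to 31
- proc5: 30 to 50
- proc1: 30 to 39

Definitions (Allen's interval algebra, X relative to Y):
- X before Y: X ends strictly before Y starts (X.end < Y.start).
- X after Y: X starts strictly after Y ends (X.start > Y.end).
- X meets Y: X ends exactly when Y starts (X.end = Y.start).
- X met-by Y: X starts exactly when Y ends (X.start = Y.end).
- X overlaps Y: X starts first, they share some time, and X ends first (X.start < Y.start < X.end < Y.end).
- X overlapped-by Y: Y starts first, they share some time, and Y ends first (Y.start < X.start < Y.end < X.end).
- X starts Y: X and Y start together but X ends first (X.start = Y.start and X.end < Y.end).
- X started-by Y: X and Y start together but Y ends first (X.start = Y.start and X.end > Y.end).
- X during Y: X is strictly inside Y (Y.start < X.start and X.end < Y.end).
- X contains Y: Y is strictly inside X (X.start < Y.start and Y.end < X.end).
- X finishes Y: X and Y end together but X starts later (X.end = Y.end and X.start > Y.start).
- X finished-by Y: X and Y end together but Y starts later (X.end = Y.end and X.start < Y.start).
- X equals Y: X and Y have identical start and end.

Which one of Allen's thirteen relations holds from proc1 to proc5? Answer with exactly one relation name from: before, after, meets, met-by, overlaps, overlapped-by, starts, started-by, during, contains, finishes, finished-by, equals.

proc1 = [30, 39]; proc5 = [30, 50].
Compare endpoints: proc1.start = proc5.start, proc1.start < proc5.end, proc1.end > proc5.start, proc1.end < proc5.end.
That pattern is 'starts'.

starts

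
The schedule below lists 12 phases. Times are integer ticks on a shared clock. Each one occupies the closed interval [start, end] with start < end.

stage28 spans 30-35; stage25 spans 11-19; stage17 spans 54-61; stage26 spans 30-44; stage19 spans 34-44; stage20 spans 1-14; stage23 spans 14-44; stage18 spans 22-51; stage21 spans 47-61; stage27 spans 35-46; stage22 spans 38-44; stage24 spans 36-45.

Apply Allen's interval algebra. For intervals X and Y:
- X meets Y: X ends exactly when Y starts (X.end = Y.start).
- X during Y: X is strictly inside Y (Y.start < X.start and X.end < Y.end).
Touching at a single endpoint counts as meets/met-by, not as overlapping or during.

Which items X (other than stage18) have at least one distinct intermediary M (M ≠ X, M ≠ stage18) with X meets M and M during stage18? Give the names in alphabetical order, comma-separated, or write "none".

Target stage18 = [22, 51].
Intermediaries M with M during stage18: stage19, stage22, stage24, stage26, stage27, stage28.
Via stage19 — items with X meets stage19: none.
Via stage22 — items with X meets stage22: none.
Via stage24 — items with X meets stage24: none.
Via stage26 — items with X meets stage26: none.
Via stage27 — items with X meets stage27: stage28.
Via stage28 — items with X meets stage28: none.
Union: stage28.

stage28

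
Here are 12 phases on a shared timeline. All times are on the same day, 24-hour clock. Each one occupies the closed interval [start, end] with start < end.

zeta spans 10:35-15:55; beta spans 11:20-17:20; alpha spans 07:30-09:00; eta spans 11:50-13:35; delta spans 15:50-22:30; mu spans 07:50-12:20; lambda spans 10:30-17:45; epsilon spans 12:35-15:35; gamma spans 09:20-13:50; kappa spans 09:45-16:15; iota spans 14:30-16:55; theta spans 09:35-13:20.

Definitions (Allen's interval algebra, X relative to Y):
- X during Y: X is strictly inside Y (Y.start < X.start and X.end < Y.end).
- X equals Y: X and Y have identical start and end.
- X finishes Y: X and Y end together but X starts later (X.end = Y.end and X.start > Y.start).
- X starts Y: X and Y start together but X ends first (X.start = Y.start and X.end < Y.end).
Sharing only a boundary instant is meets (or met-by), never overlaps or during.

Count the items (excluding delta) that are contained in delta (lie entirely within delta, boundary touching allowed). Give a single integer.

Target delta = [15:50, 22:30].
alpha [07:30, 09:00] → before → no.
beta [11:20, 17:20] → overlaps → no.
epsilon [12:35, 15:35] → before → no.
eta [11:50, 13:35] → before → no.
gamma [09:20, 13:50] → before → no.
iota [14:30, 16:55] → overlaps → no.
kappa [09:45, 16:15] → overlaps → no.
lambda [10:30, 17:45] → overlaps → no.
mu [07:50, 12:20] → before → no.
theta [09:35, 13:20] → before → no.
zeta [10:35, 15:55] → overlaps → no.
Total: 0.

0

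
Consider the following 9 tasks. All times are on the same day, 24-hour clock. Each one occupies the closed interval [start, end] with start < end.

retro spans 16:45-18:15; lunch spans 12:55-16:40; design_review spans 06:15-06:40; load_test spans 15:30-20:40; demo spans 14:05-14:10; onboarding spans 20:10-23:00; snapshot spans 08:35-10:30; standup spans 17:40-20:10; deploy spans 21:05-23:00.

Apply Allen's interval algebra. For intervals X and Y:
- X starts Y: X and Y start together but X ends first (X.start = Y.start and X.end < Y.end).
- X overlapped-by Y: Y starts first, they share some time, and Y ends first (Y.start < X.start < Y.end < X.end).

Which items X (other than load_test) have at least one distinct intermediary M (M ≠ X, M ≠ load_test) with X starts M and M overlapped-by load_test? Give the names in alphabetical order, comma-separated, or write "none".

none

Target load_test = [15:30, 20:40].
Intermediaries M with M overlapped-by load_test: onboarding.
Via onboarding — items with X starts onboarding: none.
Union: none.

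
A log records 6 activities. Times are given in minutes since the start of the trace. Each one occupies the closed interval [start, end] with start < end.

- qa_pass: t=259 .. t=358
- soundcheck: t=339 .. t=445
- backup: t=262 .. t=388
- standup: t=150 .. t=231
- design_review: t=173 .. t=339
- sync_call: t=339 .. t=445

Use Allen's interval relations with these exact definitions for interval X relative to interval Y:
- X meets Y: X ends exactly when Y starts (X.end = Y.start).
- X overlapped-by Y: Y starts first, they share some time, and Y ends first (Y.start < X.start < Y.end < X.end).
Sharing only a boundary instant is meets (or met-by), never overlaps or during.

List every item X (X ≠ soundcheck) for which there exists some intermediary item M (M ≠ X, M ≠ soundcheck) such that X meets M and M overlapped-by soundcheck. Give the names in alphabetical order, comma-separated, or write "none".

none

Target soundcheck = [t=339, t=445].
Intermediaries M with M overlapped-by soundcheck: none.
Union: none.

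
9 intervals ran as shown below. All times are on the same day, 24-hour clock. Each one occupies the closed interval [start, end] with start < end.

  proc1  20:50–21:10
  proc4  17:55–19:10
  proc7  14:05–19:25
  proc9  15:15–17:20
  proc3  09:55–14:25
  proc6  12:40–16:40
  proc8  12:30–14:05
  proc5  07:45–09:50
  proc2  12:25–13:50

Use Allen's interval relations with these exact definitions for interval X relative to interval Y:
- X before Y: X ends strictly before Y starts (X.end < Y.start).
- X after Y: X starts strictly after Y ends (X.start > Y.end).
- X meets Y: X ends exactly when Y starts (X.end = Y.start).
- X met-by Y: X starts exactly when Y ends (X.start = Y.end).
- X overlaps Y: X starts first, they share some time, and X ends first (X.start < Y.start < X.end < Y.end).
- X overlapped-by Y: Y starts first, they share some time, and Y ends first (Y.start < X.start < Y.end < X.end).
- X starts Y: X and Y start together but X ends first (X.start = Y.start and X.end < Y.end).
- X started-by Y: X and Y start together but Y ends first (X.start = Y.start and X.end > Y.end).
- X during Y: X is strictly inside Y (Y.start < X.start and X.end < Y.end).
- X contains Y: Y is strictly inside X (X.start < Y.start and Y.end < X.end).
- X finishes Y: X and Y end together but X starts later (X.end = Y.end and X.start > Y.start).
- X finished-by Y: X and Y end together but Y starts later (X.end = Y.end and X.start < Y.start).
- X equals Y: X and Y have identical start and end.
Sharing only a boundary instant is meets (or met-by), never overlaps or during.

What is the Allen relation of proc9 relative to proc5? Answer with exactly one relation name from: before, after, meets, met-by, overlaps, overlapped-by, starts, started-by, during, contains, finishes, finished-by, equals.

after

proc9 = [15:15, 17:20]; proc5 = [07:45, 09:50].
Compare endpoints: proc9.start > proc5.start, proc9.start > proc5.end, proc9.end > proc5.start, proc9.end > proc5.end.
That pattern is 'after'.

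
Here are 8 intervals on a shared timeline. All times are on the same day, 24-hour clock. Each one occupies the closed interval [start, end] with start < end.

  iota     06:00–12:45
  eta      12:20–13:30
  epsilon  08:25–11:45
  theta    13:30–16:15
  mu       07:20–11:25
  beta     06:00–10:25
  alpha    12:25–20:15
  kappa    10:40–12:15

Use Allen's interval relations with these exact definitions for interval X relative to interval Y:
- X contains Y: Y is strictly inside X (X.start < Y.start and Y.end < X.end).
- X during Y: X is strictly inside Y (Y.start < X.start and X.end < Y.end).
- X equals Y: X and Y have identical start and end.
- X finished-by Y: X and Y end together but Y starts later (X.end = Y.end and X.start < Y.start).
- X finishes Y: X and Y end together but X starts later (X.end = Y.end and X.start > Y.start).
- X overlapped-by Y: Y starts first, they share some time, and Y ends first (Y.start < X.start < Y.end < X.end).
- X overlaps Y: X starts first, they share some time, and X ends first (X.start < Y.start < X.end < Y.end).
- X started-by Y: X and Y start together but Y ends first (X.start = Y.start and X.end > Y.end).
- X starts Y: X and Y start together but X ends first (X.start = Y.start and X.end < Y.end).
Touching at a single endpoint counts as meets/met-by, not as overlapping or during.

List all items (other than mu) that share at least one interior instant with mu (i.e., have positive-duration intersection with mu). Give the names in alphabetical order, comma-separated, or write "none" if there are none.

Target mu = [07:20, 11:25].
alpha [12:25, 20:15] → after → no.
beta [06:00, 10:25] → overlaps → yes.
epsilon [08:25, 11:45] → overlapped-by → yes.
eta [12:20, 13:30] → after → no.
iota [06:00, 12:45] → contains → yes.
kappa [10:40, 12:15] → overlapped-by → yes.
theta [13:30, 16:15] → after → no.
Result: beta, epsilon, iota, kappa.

beta, epsilon, iota, kappa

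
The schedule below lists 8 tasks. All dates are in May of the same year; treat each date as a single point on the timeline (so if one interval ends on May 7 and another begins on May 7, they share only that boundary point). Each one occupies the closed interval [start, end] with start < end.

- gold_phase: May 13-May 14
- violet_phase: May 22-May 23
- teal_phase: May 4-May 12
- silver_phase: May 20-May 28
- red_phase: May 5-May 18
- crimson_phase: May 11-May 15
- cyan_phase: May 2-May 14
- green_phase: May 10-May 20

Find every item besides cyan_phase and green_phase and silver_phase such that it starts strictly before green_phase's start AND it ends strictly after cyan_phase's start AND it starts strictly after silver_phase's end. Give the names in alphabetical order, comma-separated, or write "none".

Conditions: its start is strictly before green_phase's start (X.start < May 10) AND its end is strictly after cyan_phase's start (X.end > May 2) AND its start is strictly after silver_phase's end (X.start > May 28).
crimson_phase: start May 11 < May 10? ✗; end May 15 > May 2? ✓; start May 11 > May 28? ✗ → no.
gold_phase: start May 13 < May 10? ✗; end May 14 > May 2? ✓; start May 13 > May 28? ✗ → no.
red_phase: start May 5 < May 10? ✓; end May 18 > May 2? ✓; start May 5 > May 28? ✗ → no.
teal_phase: start May 4 < May 10? ✓; end May 12 > May 2? ✓; start May 4 > May 28? ✗ → no.
violet_phase: start May 22 < May 10? ✗; end May 23 > May 2? ✓; start May 22 > May 28? ✗ → no.
Result: none.

none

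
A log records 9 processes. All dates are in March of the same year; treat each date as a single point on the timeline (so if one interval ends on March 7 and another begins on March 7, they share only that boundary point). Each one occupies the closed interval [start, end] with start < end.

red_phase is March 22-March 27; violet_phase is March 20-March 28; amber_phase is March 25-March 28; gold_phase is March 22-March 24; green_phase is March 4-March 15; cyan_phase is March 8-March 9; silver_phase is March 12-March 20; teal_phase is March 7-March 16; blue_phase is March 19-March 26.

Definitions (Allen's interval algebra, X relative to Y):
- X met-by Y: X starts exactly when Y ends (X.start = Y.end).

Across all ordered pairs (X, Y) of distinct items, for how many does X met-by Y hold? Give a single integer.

1

Checking all 72 ordered pairs for relation 'met-by'; matching pairs in alphabetical order:
(violet_phase, silver_phase): violet_phase met-by silver_phase ✓
Count: 1.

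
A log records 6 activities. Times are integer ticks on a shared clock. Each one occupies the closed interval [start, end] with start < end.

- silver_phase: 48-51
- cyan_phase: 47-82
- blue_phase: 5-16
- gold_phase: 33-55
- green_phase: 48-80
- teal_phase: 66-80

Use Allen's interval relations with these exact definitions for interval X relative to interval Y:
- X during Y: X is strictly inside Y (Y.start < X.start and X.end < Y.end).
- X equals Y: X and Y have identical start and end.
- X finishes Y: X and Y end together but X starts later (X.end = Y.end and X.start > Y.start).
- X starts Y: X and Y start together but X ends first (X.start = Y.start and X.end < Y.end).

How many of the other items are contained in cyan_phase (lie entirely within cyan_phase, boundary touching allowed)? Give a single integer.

Target cyan_phase = [47, 82].
blue_phase [5, 16] → before → no.
gold_phase [33, 55] → overlaps → no.
green_phase [48, 80] → during → counts.
silver_phase [48, 51] → during → counts.
teal_phase [66, 80] → during → counts.
Total: 3.

3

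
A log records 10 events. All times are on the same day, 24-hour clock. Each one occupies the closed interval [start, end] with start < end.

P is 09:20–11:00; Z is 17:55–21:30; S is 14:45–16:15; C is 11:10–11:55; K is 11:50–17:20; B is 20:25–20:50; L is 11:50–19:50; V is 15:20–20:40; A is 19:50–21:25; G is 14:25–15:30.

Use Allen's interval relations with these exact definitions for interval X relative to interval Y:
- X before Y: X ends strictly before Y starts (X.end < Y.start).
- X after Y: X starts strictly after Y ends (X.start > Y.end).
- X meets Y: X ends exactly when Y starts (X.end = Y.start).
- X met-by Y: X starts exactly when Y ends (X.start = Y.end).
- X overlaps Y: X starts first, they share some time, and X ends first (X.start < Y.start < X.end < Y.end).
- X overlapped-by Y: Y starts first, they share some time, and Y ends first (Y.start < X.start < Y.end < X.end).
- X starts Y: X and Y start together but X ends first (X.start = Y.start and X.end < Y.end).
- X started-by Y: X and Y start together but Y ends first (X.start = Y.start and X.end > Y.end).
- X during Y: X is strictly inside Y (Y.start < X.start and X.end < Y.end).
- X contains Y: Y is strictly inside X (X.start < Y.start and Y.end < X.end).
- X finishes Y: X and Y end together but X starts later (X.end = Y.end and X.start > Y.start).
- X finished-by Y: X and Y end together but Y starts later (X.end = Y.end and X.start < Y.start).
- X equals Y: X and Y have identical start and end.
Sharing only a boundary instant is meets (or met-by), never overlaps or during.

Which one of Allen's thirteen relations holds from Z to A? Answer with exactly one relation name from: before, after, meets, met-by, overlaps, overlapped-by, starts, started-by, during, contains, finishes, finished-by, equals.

Z = [17:55, 21:30]; A = [19:50, 21:25].
Compare endpoints: Z.start < A.start, Z.start < A.end, Z.end > A.start, Z.end > A.end.
That pattern is 'contains'.

contains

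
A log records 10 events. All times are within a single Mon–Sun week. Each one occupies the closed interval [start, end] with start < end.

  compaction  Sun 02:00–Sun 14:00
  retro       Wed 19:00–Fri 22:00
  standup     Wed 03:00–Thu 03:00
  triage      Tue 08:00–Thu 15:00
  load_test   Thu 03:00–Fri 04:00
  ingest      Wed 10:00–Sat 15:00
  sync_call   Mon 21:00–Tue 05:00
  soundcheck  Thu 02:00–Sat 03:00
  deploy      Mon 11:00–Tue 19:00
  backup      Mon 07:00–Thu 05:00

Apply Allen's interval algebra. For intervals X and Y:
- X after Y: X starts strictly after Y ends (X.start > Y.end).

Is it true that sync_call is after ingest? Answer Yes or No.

sync_call = [Mon 21:00, Tue 05:00], ingest = [Wed 10:00, Sat 15:00].
Actual relation of sync_call to ingest: before.
Asked whether 'after' holds → No.

No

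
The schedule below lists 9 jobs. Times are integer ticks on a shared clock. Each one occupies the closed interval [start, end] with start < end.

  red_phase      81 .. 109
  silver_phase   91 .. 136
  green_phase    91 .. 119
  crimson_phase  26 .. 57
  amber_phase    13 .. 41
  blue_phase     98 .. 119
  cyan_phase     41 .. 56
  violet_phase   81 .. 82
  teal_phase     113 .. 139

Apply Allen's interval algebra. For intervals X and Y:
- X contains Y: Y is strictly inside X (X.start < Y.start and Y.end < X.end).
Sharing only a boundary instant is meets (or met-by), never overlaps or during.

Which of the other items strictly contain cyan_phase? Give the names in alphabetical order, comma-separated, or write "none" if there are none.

crimson_phase

Target cyan_phase = [41, 56].
amber_phase [13, 41] → meets → no.
blue_phase [98, 119] → after → no.
crimson_phase [26, 57] → contains → yes.
green_phase [91, 119] → after → no.
red_phase [81, 109] → after → no.
silver_phase [91, 136] → after → no.
teal_phase [113, 139] → after → no.
violet_phase [81, 82] → after → no.
Result: crimson_phase.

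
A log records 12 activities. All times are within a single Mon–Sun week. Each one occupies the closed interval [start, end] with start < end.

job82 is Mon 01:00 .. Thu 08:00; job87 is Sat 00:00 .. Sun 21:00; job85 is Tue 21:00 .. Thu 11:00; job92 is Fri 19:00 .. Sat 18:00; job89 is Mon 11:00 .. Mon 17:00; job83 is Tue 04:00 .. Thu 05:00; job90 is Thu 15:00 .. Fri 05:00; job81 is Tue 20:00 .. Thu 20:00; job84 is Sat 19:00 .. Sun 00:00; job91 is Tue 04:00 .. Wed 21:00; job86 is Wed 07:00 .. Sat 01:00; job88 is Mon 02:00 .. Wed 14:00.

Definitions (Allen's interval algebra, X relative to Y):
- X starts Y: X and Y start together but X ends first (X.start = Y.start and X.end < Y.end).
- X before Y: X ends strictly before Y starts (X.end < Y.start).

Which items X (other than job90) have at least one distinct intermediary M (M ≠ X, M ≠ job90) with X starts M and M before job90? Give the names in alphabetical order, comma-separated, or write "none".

job91

Target job90 = [Thu 15:00, Fri 05:00].
Intermediaries M with M before job90: job82, job83, job85, job88, job89, job91.
Via job82 — items with X starts job82: none.
Via job83 — items with X starts job83: job91.
Via job85 — items with X starts job85: none.
Via job88 — items with X starts job88: none.
Via job89 — items with X starts job89: none.
Via job91 — items with X starts job91: none.
Union: job91.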